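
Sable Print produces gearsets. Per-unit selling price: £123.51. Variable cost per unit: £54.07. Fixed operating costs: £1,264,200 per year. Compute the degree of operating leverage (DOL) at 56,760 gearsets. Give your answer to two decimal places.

1.47

At 56,760 units, contribution = 56,760 × £69.44 = £3,941,414.40.
Subtracting fixed costs: EBIT = £3,941,414.40 − £1,264,200 = £2,677,214.40.
Degree of operating leverage = £3,941,414.40 / £2,677,214.40 = 1.4722.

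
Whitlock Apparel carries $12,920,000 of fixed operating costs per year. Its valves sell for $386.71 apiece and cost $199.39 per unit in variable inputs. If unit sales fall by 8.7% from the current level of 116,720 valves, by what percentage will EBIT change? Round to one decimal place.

Contribution at this volume is 116,720 × $187.32 = $21,863,990.40.
Subtracting fixed costs: EBIT = $21,863,990.40 − $12,920,000 = $8,943,990.40.
Degree of operating leverage = $21,863,990.40 / $8,943,990.40 = 2.4445.
Operating income changes by 2.4445 × -8.7% = -21.3%.

-21.3%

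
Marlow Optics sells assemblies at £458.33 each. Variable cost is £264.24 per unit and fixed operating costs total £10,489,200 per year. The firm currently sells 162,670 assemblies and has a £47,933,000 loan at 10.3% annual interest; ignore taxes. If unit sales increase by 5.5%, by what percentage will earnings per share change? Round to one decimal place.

Total contribution margin = 162,670 × £194.09 = £31,572,620.30.
Operating income = contribution − fixed costs = £31,572,620.30 − £10,489,200 = £21,083,420.30.
Interest = £4,937,099.00, so EBIT − I = £16,146,321.30.
Degree of combined leverage = contribution ÷ (EBIT − I) = £31,572,620.30 ÷ £16,146,321.30 = 1.9554.
EPS therefore changes by 1.9554 × (+5.5%) = +10.8%.

+10.8%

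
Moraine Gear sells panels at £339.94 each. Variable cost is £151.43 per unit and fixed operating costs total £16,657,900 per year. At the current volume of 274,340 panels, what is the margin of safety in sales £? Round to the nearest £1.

£63,219,956

Contribution margin per unit = £339.94 − £151.43 = £188.51. Break-even units = £16,657,900 ÷ £188.51 = 88,366.13; break-even revenue = 88,366.13 × £339.94 = £30,039,183.74.
Current sales = 274,340 × £339.94 = £93,259,139.60.
Margin of safety = £93,259,139.60 − £30,039,183.74 = £63,219,956.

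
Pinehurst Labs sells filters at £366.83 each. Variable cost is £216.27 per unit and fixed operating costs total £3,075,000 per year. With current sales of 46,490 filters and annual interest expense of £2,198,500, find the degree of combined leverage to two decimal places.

At 46,490 units, contribution = 46,490 × £150.56 = £6,999,534.40.
Subtracting fixed costs: EBIT = £6,999,534.40 − £3,075,000 = £3,924,534.40. Interest = £2,198,500.00, so EBIT − I = £1,726,034.40.
DCL = contribution ÷ (EBIT − I) = £6,999,534.40 ÷ £1,726,034.40 = 4.0553.

4.06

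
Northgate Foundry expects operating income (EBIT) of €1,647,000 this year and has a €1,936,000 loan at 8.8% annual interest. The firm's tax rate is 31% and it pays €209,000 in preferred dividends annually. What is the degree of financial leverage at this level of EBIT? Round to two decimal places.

Annual interest charges come to €170,368.00.
Preferred dividends grossed up pre-tax: €209,000 / (1 − 0.31) = €302,898.55.
DFL = EBIT ÷ [EBIT − I − D_p/(1−t)] = €1,647,000 ÷ [€1,647,000 − €170,368.00 − €302,898.55] = €1,647,000 ÷ €1,173,733.45 = 1.4032.

1.40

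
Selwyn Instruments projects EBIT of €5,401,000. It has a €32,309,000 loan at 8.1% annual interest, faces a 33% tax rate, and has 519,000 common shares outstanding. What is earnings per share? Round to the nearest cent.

Interest = €2,617,029.00, so EBT = €5,401,000 − €2,617,029.00 = €2,783,971.00.
After tax at 33%: net income = €2,783,971.00 × 0.67 = €1,865,260.57.
EPS = €1,865,260.57 ÷ 519,000 = €3.59.

€3.59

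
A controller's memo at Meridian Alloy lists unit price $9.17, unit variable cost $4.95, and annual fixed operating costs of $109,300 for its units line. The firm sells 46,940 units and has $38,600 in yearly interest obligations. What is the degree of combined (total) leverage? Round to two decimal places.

At 46,940 units, contribution = 46,940 × $4.22 = $198,086.80.
EBIT = $198,086.80 − $109,300 = $88,786.80. Interest = $38,600.00.
DOL = $198,086.80 ÷ $88,786.80 = 2.2310; DFL = $88,786.80 ÷ $50,186.80 = 1.7691.
Combined leverage = 2.2310 × 1.7691 = 3.9469.

3.95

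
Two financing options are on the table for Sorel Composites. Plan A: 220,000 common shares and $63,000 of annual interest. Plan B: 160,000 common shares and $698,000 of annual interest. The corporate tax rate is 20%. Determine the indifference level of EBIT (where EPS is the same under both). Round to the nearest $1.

At indifference, (EBIT − 63,000)(1 − t)/220,000 = (EBIT − 698,000)(1 − t)/160,000.
Cancelling (1 − t) and cross-multiplying: 160,000·(EBIT − 63,000) = 220,000·(EBIT − 698,000).
Solving, EBIT = (698,000·220,000 − 63,000·160,000) / (220,000 − 160,000) = 143,480,000,000 / 60,000 = 2,391,333.33.

$2,391,333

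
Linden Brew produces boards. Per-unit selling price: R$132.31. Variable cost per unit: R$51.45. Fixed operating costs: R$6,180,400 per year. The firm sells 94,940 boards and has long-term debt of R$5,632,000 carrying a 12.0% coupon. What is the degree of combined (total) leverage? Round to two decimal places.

At 94,940 units, contribution = 94,940 × R$80.86 = R$7,676,848.40.
EBIT = R$7,676,848.40 − R$6,180,400 = R$1,496,448.40. Interest = R$675,840.00.
DOL = R$7,676,848.40 ÷ R$1,496,448.40 = 5.1300; DFL = R$1,496,448.40 ÷ R$820,608.40 = 1.8236.
DCL = DOL × DFL = 5.1300 × 1.8236 = 9.3551.

9.36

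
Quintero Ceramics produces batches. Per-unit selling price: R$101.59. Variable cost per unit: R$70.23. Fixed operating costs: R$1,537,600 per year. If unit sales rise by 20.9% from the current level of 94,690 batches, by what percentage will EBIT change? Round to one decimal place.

+43.3%

Total contribution margin = 94,690 × R$31.36 = R$2,969,478.40.
Subtracting fixed costs: EBIT = R$2,969,478.40 − R$1,537,600 = R$1,431,878.40.
DOL = contribution ÷ EBIT = R$2,969,478.40 ÷ R$1,431,878.40 = 2.0738.
Operating income changes by 2.0738 × +20.9% = +43.3%.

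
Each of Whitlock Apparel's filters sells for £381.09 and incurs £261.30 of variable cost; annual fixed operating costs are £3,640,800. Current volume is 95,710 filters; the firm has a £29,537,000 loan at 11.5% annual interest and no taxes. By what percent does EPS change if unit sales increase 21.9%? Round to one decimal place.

Contribution at this volume is 95,710 × £119.79 = £11,465,100.90.
Operating income = contribution − fixed costs = £11,465,100.90 − £3,640,800 = £7,824,300.90.
After interest of £3,396,755.00, pre-tax earnings = £4,427,545.90.
Degree of combined leverage = contribution ÷ (EBIT − I) = £11,465,100.90 ÷ £4,427,545.90 = 2.5895.
%ΔEPS = DCL × %ΔSales = 2.5895 × +21.9% = +56.7%.

+56.7%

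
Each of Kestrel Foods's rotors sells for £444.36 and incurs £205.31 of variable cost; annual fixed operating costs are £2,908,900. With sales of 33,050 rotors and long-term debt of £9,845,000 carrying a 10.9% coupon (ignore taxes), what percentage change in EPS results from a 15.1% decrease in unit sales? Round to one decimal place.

Total contribution margin = 33,050 × £239.05 = £7,900,602.50.
Operating income = contribution − fixed costs = £7,900,602.50 − £2,908,900 = £4,991,702.50.
After interest of £1,073,105.00, pre-tax earnings = £3,918,597.50.
DCL = total CM / (EBIT − I) = £7,900,602.50 / £3,918,597.50 = 2.0162.
%ΔEPS = DCL × %ΔSales = 2.0162 × -15.1% = -30.4%.

-30.4%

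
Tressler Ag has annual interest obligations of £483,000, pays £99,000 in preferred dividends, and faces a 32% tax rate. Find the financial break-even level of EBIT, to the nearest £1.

£628,588

Grossing the preferred dividend up to pre-tax terms: £99,000 / (1 − 0.32) = £145,588.24.
EPS = 0 when EBIT covers interest plus the pre-tax preferred burden: £483,000 + £145,588.24 = £628,588.24.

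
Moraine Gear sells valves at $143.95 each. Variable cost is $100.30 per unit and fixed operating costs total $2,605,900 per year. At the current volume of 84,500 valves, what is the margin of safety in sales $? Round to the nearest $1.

Each unit contributes $143.95 − $100.30 = $43.65. Break-even units = $2,605,900 ÷ $43.65 = 59,699.89; break-even revenue = 59,699.89 × $143.95 = $8,593,798.51.
Actual sales revenue = 84,500 × $143.95 = $12,163,775.00.
Margin of safety = $12,163,775.00 − $8,593,798.51 = $3,569,976.

$3,569,976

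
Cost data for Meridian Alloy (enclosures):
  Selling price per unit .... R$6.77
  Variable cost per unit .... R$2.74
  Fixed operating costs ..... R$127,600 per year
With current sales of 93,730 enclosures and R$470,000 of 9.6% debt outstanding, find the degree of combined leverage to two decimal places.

1.84

Total contribution margin = 93,730 × R$4.03 = R$377,731.90.
EBIT = R$377,731.90 − R$127,600 = R$250,131.90. Interest = R$45,120.00.
DOL = R$377,731.90 ÷ R$250,131.90 = 1.5101; DFL = R$250,131.90 ÷ R$205,011.90 = 1.2201.
Combined leverage = 1.5101 × 1.2201 = 1.8425.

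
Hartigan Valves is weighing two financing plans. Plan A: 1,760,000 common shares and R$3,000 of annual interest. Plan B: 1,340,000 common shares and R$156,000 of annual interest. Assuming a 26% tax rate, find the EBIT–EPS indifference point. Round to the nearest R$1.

Set EPS_A = EPS_B: (EBIT − R$3,000)(1 − 0.26) ÷ 1,760,000 = (EBIT − R$156,000)(1 − 0.26) ÷ 1,340,000.
The (1 − t) factor cancels: (EBIT − 3,000) × 1,340,000 = (EBIT − 156,000) × 1,760,000.
Solving, EBIT = (156,000·1,760,000 − 3,000·1,340,000) / (1,760,000 − 1,340,000) = 270,540,000,000 / 420,000 = 644,142.86.

R$644,143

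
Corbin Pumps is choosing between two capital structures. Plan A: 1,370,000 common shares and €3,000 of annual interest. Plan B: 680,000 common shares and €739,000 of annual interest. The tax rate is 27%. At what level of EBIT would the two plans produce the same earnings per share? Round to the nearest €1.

€1,464,333

At indifference, (EBIT − 3,000)(1 − t)/1,370,000 = (EBIT − 739,000)(1 − t)/680,000.
Cancelling (1 − t) and cross-multiplying: 680,000·(EBIT − 3,000) = 1,370,000·(EBIT − 739,000).
EBIT × (1,370,000 − 680,000) = 739,000 × 1,370,000 − 3,000 × 680,000 = 1,010,390,000,000, so EBIT = 1,010,390,000,000 ÷ 690,000 = 1,464,333.33.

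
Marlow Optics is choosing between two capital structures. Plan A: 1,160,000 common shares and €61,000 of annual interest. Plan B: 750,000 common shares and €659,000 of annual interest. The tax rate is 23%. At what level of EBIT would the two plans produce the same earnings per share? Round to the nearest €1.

€1,752,902

At indifference, (EBIT − 61,000)(1 − t)/1,160,000 = (EBIT − 659,000)(1 − t)/750,000.
Cancelling (1 − t) and cross-multiplying: 750,000·(EBIT − 61,000) = 1,160,000·(EBIT − 659,000).
EBIT × (1,160,000 − 750,000) = 659,000 × 1,160,000 − 61,000 × 750,000 = 718,690,000,000, so EBIT = 718,690,000,000 ÷ 410,000 = 1,752,902.44.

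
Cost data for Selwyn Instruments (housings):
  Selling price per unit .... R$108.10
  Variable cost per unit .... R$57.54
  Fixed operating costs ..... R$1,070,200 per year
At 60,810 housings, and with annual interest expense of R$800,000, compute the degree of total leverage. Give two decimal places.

2.55

Total contribution margin = 60,810 × R$50.56 = R$3,074,553.60.
Operating income = contribution − fixed costs = R$3,074,553.60 − R$1,070,200 = R$2,004,353.60. Interest = R$800,000.00.
DOL = R$3,074,553.60 ÷ R$2,004,353.60 = 1.5339; DFL = R$2,004,353.60 ÷ R$1,204,353.60 = 1.6643.
DCL = DOL × DFL = 1.5339 × 1.6643 = 2.5529.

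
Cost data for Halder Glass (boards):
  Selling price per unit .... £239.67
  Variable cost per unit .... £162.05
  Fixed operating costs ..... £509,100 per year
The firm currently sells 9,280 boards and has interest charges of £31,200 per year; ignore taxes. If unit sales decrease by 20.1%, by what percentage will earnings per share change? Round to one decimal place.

At 9,280 units, contribution = 9,280 × £77.62 = £720,313.60.
Operating income = contribution − fixed costs = £720,313.60 − £509,100 = £211,213.60.
After interest of £31,200.00, pre-tax earnings = £180,013.60.
Degree of combined leverage = contribution ÷ (EBIT − I) = £720,313.60 ÷ £180,013.60 = 4.0014.
EPS therefore changes by 4.0014 × (-20.1%) = -80.4%.

-80.4%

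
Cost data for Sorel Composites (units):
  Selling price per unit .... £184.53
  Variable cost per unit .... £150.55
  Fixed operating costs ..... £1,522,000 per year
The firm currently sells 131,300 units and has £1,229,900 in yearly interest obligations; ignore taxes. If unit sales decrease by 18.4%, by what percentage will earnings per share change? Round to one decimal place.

-48.0%

Contribution at this volume is 131,300 × £33.98 = £4,461,574.00.
Operating income = contribution − fixed costs = £4,461,574.00 − £1,522,000 = £2,939,574.00.
After interest of £1,229,900.00, pre-tax earnings = £1,709,674.00.
Degree of combined leverage = contribution ÷ (EBIT − I) = £4,461,574.00 ÷ £1,709,674.00 = 2.6096.
EPS therefore changes by 2.6096 × (-18.4%) = -48.0%.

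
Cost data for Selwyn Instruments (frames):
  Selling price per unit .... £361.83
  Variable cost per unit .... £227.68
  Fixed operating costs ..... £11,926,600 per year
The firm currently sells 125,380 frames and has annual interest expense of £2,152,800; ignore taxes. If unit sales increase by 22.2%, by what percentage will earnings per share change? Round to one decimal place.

+136.3%

Total contribution margin = 125,380 × £134.15 = £16,819,727.00.
Subtracting fixed costs: EBIT = £16,819,727.00 − £11,926,600 = £4,893,127.00.
Interest = £2,152,800.00, so EBIT − I = £2,740,327.00.
Degree of combined leverage = contribution ÷ (EBIT − I) = £16,819,727.00 ÷ £2,740,327.00 = 6.1379.
%ΔEPS = DCL × %ΔSales = 6.1379 × +22.2% = +136.3%.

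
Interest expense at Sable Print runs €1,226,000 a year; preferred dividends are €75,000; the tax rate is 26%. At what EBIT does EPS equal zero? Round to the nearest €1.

Preferred dividends are paid after tax, so their pre-tax equivalent is €75,000 ÷ (1 − 0.26) = €101,351.35.
EPS = 0 when EBIT covers interest plus the pre-tax preferred burden: €1,226,000 + €101,351.35 = €1,327,351.35.

€1,327,351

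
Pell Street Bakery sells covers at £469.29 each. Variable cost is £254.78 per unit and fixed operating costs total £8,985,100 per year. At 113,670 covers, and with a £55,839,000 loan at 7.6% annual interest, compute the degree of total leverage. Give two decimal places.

Total contribution margin = 113,670 × £214.51 = £24,383,351.70.
EBIT = £24,383,351.70 − £8,985,100 = £15,398,251.70. Interest = £4,243,764.00, so EBIT − I = £11,154,487.70.
DCL = contribution ÷ (EBIT − I) = £24,383,351.70 ÷ £11,154,487.70 = 2.1860.

2.19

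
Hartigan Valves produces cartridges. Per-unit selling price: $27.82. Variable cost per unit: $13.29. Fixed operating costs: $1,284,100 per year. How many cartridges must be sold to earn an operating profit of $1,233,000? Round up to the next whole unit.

Contribution margin per unit = $27.82 − $13.29 = $14.53.
Required volume = (fixed costs + target profit) ÷ CM = ($1,284,100 + $1,233,000) ÷ $14.53 = 173,234.69, so 173,235 cartridges.

173,235 cartridges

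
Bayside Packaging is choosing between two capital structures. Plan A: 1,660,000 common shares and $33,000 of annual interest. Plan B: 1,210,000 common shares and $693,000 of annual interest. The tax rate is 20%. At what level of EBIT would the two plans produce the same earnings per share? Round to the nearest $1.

Set EPS_A = EPS_B: (EBIT − $33,000)(1 − 0.20) ÷ 1,660,000 = (EBIT − $693,000)(1 − 0.20) ÷ 1,210,000.
Cancelling (1 − t) and cross-multiplying: 1,210,000·(EBIT − 33,000) = 1,660,000·(EBIT − 693,000).
EBIT × (1,660,000 − 1,210,000) = 693,000 × 1,660,000 − 33,000 × 1,210,000 = 1,110,450,000,000, so EBIT = 1,110,450,000,000 ÷ 450,000 = 2,467,666.67.

$2,467,667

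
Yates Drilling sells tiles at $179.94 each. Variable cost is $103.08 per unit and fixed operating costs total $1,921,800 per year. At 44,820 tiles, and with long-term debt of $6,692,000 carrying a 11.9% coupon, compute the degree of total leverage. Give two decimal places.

4.74

Total contribution margin = 44,820 × $76.86 = $3,444,865.20.
Operating income = contribution − fixed costs = $3,444,865.20 − $1,921,800 = $1,523,065.20. Interest = $796,348.00, so EBIT − I = $726,717.20.
DCL = contribution ÷ (EBIT − I) = $3,444,865.20 ÷ $726,717.20 = 4.7403.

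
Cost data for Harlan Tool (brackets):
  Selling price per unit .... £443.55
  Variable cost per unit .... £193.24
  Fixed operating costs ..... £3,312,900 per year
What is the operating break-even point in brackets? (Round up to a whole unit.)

13,236 brackets

Each unit contributes £443.55 − £193.24 = £250.31.
Break-even volume = fixed costs ÷ CM per unit = £3,312,900 ÷ £250.31 = 13,235.19, so 13,236 brackets.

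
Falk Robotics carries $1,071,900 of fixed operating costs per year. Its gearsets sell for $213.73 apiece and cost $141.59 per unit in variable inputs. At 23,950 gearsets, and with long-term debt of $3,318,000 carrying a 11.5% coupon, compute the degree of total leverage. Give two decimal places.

6.30

Contribution at this volume is 23,950 × $72.14 = $1,727,753.00.
EBIT = $1,727,753.00 − $1,071,900 = $655,853.00. Interest = $381,570.00, so EBIT − I = $274,283.00.
Degree of total leverage = total CM / (EBIT − interest) = $1,727,753.00 / $274,283.00 = 6.2992.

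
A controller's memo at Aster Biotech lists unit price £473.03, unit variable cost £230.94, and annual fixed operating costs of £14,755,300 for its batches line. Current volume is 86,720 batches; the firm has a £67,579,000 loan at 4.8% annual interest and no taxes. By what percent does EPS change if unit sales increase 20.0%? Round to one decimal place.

At 86,720 units, contribution = 86,720 × £242.09 = £20,994,044.80.
Operating income = contribution − fixed costs = £20,994,044.80 − £14,755,300 = £6,238,744.80.
After interest of £3,243,792.00, pre-tax earnings = £2,994,952.80.
Degree of combined leverage = contribution ÷ (EBIT − I) = £20,994,044.80 ÷ £2,994,952.80 = 7.0098.
%ΔEPS = DCL × %ΔSales = 7.0098 × +20.0% = +140.2%.

+140.2%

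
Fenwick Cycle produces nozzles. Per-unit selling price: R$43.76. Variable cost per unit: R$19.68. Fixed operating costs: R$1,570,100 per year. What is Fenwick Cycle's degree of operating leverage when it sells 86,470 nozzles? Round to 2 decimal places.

4.07

Total contribution margin = 86,470 × R$24.08 = R$2,082,197.60.
Operating income = contribution − fixed costs = R$2,082,197.60 − R$1,570,100 = R$512,097.60.
So DOL = total CM / EBIT = R$2,082,197.60 / R$512,097.60 = 4.0660.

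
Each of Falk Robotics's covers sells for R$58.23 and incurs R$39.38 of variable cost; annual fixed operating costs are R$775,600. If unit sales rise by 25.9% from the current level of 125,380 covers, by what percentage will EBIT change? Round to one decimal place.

At 125,380 units, contribution = 125,380 × R$18.85 = R$2,363,413.00.
EBIT = R$2,363,413.00 − R$775,600 = R$1,587,813.00.
So DOL = total CM / EBIT = R$2,363,413.00 / R$1,587,813.00 = 1.4885.
%ΔEBIT = DOL × %ΔSales = 1.4885 × +25.9% = +38.6%.

+38.6%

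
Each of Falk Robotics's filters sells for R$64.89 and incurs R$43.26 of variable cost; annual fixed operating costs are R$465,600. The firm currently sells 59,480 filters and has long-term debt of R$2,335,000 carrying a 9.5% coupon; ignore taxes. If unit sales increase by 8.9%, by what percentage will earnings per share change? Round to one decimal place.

Total contribution margin = 59,480 × R$21.63 = R$1,286,552.40.
Operating income = contribution − fixed costs = R$1,286,552.40 − R$465,600 = R$820,952.40.
Interest = R$221,825.00, so EBIT − I = R$599,127.40.
Degree of combined leverage = contribution ÷ (EBIT − I) = R$1,286,552.40 ÷ R$599,127.40 = 2.1474.
%ΔEPS = DCL × %ΔSales = 2.1474 × +8.9% = +19.1%.

+19.1%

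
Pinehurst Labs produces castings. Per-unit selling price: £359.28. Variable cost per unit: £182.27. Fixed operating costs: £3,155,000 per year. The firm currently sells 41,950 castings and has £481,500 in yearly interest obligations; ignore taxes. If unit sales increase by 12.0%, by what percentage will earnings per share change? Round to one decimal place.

Contribution at this volume is 41,950 × £177.01 = £7,425,569.50.
EBIT = £7,425,569.50 − £3,155,000 = £4,270,569.50.
Interest = £481,500.00, so EBIT − I = £3,789,069.50.
DCL = total CM / (EBIT − I) = £7,425,569.50 / £3,789,069.50 = 1.9597.
EPS therefore changes by 1.9597 × (+12.0%) = +23.5%.

+23.5%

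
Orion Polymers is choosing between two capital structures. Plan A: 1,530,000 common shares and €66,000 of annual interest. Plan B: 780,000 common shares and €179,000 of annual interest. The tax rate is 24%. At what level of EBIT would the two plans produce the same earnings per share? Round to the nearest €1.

Set EPS_A = EPS_B: (EBIT − €66,000)(1 − 0.24) ÷ 1,530,000 = (EBIT − €179,000)(1 − 0.24) ÷ 780,000.
The (1 − t) factor cancels: (EBIT − 66,000) × 780,000 = (EBIT − 179,000) × 1,530,000.
EBIT × (1,530,000 − 780,000) = 179,000 × 1,530,000 − 66,000 × 780,000 = 222,390,000,000, so EBIT = 222,390,000,000 ÷ 750,000 = 296,520.00.

€296,520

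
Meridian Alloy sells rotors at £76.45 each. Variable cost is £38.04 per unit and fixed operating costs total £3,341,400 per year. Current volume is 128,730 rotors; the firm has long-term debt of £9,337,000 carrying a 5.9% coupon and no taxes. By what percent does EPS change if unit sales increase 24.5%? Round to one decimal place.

At 128,730 units, contribution = 128,730 × £38.41 = £4,944,519.30.
Operating income = contribution − fixed costs = £4,944,519.30 − £3,341,400 = £1,603,119.30.
After interest of £550,883.00, pre-tax earnings = £1,052,236.30.
Degree of combined leverage = contribution ÷ (EBIT − I) = £4,944,519.30 ÷ £1,052,236.30 = 4.6991.
%ΔEPS = DCL × %ΔSales = 4.6991 × +24.5% = +115.1%.

+115.1%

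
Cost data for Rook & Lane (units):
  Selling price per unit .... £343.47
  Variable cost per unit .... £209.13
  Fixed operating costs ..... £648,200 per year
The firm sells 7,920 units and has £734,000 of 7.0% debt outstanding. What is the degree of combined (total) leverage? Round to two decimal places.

2.92

Contribution at this volume is 7,920 × £134.34 = £1,063,972.80.
EBIT = £1,063,972.80 − £648,200 = £415,772.80. Interest = £51,380.00.
DOL = £1,063,972.80 ÷ £415,772.80 = 2.5590; DFL = £415,772.80 ÷ £364,392.80 = 1.1410.
Combined leverage = 2.5590 × 1.1410 = 2.9198.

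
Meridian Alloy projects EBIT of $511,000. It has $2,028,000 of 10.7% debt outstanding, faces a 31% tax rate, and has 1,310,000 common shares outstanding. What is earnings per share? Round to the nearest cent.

Pre-tax income = $511,000 − $216,996.00 = $294,004.00.
Net income = $294,004.00 × (1 − 0.31) = $202,862.76.
EPS = $202,862.76 ÷ 1,310,000 = $0.15.

$0.15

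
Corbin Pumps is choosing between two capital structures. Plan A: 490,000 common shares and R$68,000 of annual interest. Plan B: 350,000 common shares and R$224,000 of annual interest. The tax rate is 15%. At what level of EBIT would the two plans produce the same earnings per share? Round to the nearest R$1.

R$614,000

Set EPS_A = EPS_B: (EBIT − R$68,000)(1 − 0.15) ÷ 490,000 = (EBIT − R$224,000)(1 − 0.15) ÷ 350,000.
Cancelling (1 − t) and cross-multiplying: 350,000·(EBIT − 68,000) = 490,000·(EBIT − 224,000).
EBIT × (490,000 − 350,000) = 224,000 × 490,000 − 68,000 × 350,000 = 85,960,000,000, so EBIT = 85,960,000,000 ÷ 140,000 = 614,000.00.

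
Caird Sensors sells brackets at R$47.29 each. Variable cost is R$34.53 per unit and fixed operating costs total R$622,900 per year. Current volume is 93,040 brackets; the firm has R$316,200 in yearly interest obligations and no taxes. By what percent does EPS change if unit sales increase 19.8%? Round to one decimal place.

At 93,040 units, contribution = 93,040 × R$12.76 = R$1,187,190.40.
EBIT = R$1,187,190.40 − R$622,900 = R$564,290.40.
Interest = R$316,200.00, so EBIT − I = R$248,090.40.
DCL = total CM / (EBIT − I) = R$1,187,190.40 / R$248,090.40 = 4.7853.
EPS therefore changes by 4.7853 × (+19.8%) = +94.7%.

+94.7%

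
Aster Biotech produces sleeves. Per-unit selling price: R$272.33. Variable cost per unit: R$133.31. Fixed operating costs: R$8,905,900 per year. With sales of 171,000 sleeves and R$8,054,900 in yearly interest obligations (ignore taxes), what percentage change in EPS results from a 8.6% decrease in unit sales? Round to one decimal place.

Total contribution margin = 171,000 × R$139.02 = R$23,772,420.00.
EBIT = R$23,772,420.00 − R$8,905,900 = R$14,866,520.00.
After interest of R$8,054,900.00, pre-tax earnings = R$6,811,620.00.
Degree of combined leverage = contribution ÷ (EBIT − I) = R$23,772,420.00 ÷ R$6,811,620.00 = 3.4900.
EPS therefore changes by 3.4900 × (-8.6%) = -30.0%.

-30.0%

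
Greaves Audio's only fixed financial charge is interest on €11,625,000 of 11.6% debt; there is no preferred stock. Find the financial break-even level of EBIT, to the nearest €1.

Annual interest = 11.6% × €11,625,000 = €1,348,500.00.
With no preferred dividends, EPS = 0 when EBIT exactly covers interest, so the financial break-even EBIT is €1,348,500.00.

€1,348,500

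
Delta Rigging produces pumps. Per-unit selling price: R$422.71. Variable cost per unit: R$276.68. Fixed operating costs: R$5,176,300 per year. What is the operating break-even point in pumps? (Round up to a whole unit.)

35,447 pumps

Each unit contributes R$422.71 − R$276.68 = R$146.03.
Break-even volume = fixed costs ÷ CM per unit = R$5,176,300 ÷ R$146.03 = 35,446.83, so 35,447 pumps.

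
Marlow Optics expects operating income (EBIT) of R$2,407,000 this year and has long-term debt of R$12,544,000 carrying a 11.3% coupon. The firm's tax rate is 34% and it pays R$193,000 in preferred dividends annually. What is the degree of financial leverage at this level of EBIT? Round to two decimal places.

Annual interest charges come to R$1,417,472.00.
Pre-tax preferred-dividend burden = R$193,000 ÷ (1 − 0.34) = R$292,424.24.
DFL = EBIT ÷ [EBIT − I − D_p/(1−t)] = R$2,407,000 ÷ [R$2,407,000 − R$1,417,472.00 − R$292,424.24] = R$2,407,000 ÷ R$697,103.76 = 3.4529.

3.45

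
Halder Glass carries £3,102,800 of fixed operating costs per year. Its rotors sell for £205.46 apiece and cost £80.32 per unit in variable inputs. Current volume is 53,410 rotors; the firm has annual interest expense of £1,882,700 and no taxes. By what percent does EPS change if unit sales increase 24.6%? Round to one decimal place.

Contribution at this volume is 53,410 × £125.14 = £6,683,727.40.
Subtracting fixed costs: EBIT = £6,683,727.40 − £3,102,800 = £3,580,927.40.
After interest of £1,882,700.00, pre-tax earnings = £1,698,227.40.
Degree of combined leverage = contribution ÷ (EBIT − I) = £6,683,727.40 ÷ £1,698,227.40 = 3.9357.
%ΔEPS = DCL × %ΔSales = 3.9357 × +24.6% = +96.8%.

+96.8%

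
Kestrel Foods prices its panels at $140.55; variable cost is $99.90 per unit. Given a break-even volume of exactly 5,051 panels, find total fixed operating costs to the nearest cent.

Contribution margin per unit = $140.55 − $99.90 = $40.65.
Fixed costs = break-even units × CM = 5,051 × $40.65 = $205,323.15.

$205,323.15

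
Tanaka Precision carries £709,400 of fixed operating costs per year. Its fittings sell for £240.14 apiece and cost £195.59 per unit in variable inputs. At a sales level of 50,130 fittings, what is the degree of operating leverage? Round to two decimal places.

Contribution at this volume is 50,130 × £44.55 = £2,233,291.50.
EBIT = £2,233,291.50 − £709,400 = £1,523,891.50.
Degree of operating leverage = £2,233,291.50 / £1,523,891.50 = 1.4655.

1.47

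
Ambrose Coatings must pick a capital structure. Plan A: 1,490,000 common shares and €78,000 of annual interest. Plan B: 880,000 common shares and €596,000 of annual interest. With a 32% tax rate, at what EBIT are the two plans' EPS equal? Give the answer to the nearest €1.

€1,343,279

Set EPS_A = EPS_B: (EBIT − €78,000)(1 − 0.32) ÷ 1,490,000 = (EBIT − €596,000)(1 − 0.32) ÷ 880,000.
Cancelling (1 − t) and cross-multiplying: 880,000·(EBIT − 78,000) = 1,490,000·(EBIT − 596,000).
Solving, EBIT = (596,000·1,490,000 − 78,000·880,000) / (1,490,000 − 880,000) = 819,400,000,000 / 610,000 = 1,343,278.69.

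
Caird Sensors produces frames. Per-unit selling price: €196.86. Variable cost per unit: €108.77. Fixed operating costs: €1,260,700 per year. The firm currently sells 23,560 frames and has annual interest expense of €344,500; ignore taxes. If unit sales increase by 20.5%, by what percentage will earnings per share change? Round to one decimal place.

+90.5%

At 23,560 units, contribution = 23,560 × €88.09 = €2,075,400.40.
EBIT = €2,075,400.40 − €1,260,700 = €814,700.40.
After interest of €344,500.00, pre-tax earnings = €470,200.40.
DCL = total CM / (EBIT − I) = €2,075,400.40 / €470,200.40 = 4.4139.
%ΔEPS = DCL × %ΔSales = 4.4139 × +20.5% = +90.5%.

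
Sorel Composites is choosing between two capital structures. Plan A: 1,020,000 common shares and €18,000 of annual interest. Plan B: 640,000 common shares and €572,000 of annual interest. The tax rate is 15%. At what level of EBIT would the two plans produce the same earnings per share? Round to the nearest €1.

€1,505,053

Set EPS_A = EPS_B: (EBIT − €18,000)(1 − 0.15) ÷ 1,020,000 = (EBIT − €572,000)(1 − 0.15) ÷ 640,000.
Cancelling (1 − t) and cross-multiplying: 640,000·(EBIT − 18,000) = 1,020,000·(EBIT − 572,000).
EBIT × (1,020,000 − 640,000) = 572,000 × 1,020,000 − 18,000 × 640,000 = 571,920,000,000, so EBIT = 571,920,000,000 ÷ 380,000 = 1,505,052.63.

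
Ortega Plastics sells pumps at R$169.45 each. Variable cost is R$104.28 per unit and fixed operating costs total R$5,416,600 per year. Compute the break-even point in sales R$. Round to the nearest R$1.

R$14,083,825

Contribution margin per unit = R$169.45 − R$104.28 = R$65.17, a CM ratio of R$65.17 ÷ R$169.45 = 0.3846.
Break-even revenue = fixed costs × price ÷ CM = R$5,416,600 × R$169.45 ÷ R$65.17 = R$14,083,825.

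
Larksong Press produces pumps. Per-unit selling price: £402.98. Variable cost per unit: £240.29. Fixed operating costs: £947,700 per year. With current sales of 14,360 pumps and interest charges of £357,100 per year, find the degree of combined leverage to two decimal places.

Contribution at this volume is 14,360 × £162.69 = £2,336,228.40.
Operating income = contribution − fixed costs = £2,336,228.40 − £947,700 = £1,388,528.40. Interest = £357,100.00.
DOL = £2,336,228.40 ÷ £1,388,528.40 = 1.6825; DFL = £1,388,528.40 ÷ £1,031,428.40 = 1.3462.
DCL = DOL × DFL = 1.6825 × 1.3462 = 2.2650.

2.27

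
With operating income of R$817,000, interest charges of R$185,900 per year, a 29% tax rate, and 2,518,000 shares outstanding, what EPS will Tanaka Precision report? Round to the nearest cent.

R$0.18

Pre-tax income = R$817,000 − R$185,900.00 = R$631,100.00.
Net income = R$631,100.00 × (1 − 0.29) = R$448,081.00.
EPS = R$448,081.00 ÷ 2,518,000 = R$0.18.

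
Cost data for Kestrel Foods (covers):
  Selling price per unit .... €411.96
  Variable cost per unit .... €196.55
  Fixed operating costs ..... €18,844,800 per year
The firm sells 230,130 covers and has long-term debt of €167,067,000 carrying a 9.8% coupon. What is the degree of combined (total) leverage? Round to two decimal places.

Total contribution margin = 230,130 × €215.41 = €49,572,303.30.
EBIT = €49,572,303.30 − €18,844,800 = €30,727,503.30. Interest = €16,372,566.00, so EBIT − I = €14,354,937.30.
Degree of total leverage = total CM / (EBIT − interest) = €49,572,303.30 / €14,354,937.30 = 3.4533.

3.45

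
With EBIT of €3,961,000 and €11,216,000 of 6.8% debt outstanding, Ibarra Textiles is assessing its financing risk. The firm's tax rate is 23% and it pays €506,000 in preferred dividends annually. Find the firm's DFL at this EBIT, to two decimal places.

Annual interest charges come to €762,688.00.
Pre-tax preferred-dividend burden = €506,000 ÷ (1 − 0.23) = €657,142.86.
DFL = EBIT ÷ [EBIT − I − D_p/(1−t)] = €3,961,000 ÷ [€3,961,000 − €762,688.00 − €657,142.86] = €3,961,000 ÷ €2,541,169.14 = 1.5587.

1.56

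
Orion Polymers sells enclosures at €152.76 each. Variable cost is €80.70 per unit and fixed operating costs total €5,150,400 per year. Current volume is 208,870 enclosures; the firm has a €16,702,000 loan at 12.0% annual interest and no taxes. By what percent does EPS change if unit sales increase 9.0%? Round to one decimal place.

+17.2%

Contribution at this volume is 208,870 × €72.06 = €15,051,172.20.
EBIT = €15,051,172.20 − €5,150,400 = €9,900,772.20.
After interest of €2,004,240.00, pre-tax earnings = €7,896,532.20.
Degree of combined leverage = contribution ÷ (EBIT − I) = €15,051,172.20 ÷ €7,896,532.20 = 1.9060.
EPS therefore changes by 1.9060 × (+9.0%) = +17.2%.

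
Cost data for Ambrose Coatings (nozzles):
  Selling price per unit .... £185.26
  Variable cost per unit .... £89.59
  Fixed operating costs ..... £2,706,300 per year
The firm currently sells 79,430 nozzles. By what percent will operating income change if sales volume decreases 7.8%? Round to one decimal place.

Contribution at this volume is 79,430 × £95.67 = £7,599,068.10.
EBIT = £7,599,068.10 − £2,706,300 = £4,892,768.10.
So DOL = total CM / EBIT = £7,599,068.10 / £4,892,768.10 = 1.5531.
%ΔEBIT = DOL × %ΔSales = 1.5531 × -7.8% = -12.1%.

-12.1%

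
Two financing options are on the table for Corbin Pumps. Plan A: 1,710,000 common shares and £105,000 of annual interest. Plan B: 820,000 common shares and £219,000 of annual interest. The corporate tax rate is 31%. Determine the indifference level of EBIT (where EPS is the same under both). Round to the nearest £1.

Set EPS_A = EPS_B: (EBIT − £105,000)(1 − 0.31) ÷ 1,710,000 = (EBIT − £219,000)(1 − 0.31) ÷ 820,000.
Cancelling (1 − t) and cross-multiplying: 820,000·(EBIT − 105,000) = 1,710,000·(EBIT − 219,000).
EBIT × (1,710,000 − 820,000) = 219,000 × 1,710,000 − 105,000 × 820,000 = 288,390,000,000, so EBIT = 288,390,000,000 ÷ 890,000 = 324,033.71.

£324,034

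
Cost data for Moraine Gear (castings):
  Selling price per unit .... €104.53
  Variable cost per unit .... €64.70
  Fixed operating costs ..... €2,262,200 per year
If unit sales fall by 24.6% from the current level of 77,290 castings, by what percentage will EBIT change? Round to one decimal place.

Contribution at this volume is 77,290 × €39.83 = €3,078,460.70.
Subtracting fixed costs: EBIT = €3,078,460.70 − €2,262,200 = €816,260.70.
So DOL = total CM / EBIT = €3,078,460.70 / €816,260.70 = 3.7714.
Operating income changes by 3.7714 × -24.6% = -92.8%.

-92.8%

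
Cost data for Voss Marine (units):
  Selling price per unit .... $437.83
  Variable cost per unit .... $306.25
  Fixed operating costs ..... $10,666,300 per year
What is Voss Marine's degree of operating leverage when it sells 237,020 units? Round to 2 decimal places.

At 237,020 units, contribution = 237,020 × $131.58 = $31,187,091.60.
Operating income = contribution − fixed costs = $31,187,091.60 − $10,666,300 = $20,520,791.60.
Degree of operating leverage = $31,187,091.60 / $20,520,791.60 = 1.5198.

1.52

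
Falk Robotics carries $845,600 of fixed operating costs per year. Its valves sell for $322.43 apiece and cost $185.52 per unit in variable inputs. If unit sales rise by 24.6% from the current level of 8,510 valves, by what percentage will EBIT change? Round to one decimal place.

+89.7%

Contribution at this volume is 8,510 × $136.91 = $1,165,104.10.
Subtracting fixed costs: EBIT = $1,165,104.10 − $845,600 = $319,504.10.
DOL = contribution ÷ EBIT = $1,165,104.10 ÷ $319,504.10 = 3.6466.
So EBIT moves 3.6466 × (+24.6%) = +89.7%.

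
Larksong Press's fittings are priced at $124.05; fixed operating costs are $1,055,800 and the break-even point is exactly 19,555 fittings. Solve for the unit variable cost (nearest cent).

$70.06

Contribution per unit must be FC / Q = $1,055,800 / 19,555 = $53.9913.
Variable cost per unit = $124.05 − $53.9913 = $70.06.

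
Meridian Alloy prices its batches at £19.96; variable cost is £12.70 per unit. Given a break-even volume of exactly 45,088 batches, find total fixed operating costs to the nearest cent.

Each unit contributes £19.96 − £12.70 = £7.26.
Fixed costs = break-even units × CM = 45,088 × £7.26 = £327,338.88.

£327,338.88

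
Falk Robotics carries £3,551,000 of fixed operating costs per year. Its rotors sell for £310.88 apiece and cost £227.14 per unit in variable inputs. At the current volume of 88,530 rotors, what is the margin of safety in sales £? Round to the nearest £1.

Unit CM = price − variable cost = £310.88 − £227.14 = £83.74. Break-even units = £3,551,000 ÷ £83.74 = 42,405.06; break-even revenue = 42,405.06 × £310.88 = £13,182,886.08.
Actual sales revenue = 88,530 × £310.88 = £27,522,206.40.
Margin of safety = £27,522,206.40 − £13,182,886.08 = £14,339,320.

£14,339,320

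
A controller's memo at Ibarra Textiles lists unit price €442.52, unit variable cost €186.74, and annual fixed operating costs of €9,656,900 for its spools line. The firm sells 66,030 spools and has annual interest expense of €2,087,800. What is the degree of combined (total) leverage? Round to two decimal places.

Contribution at this volume is 66,030 × €255.78 = €16,889,153.40.
Subtracting fixed costs: EBIT = €16,889,153.40 − €9,656,900 = €7,232,253.40. Interest = €2,087,800.00, so EBIT − I = €5,144,453.40.
Degree of total leverage = total CM / (EBIT − interest) = €16,889,153.40 / €5,144,453.40 = 3.2830.

3.28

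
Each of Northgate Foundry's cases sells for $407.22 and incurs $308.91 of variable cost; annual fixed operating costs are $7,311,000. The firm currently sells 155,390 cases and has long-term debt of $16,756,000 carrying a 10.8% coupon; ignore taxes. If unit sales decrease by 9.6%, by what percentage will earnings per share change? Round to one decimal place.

At 155,390 units, contribution = 155,390 × $98.31 = $15,276,390.90.
Subtracting fixed costs: EBIT = $15,276,390.90 − $7,311,000 = $7,965,390.90.
After interest of $1,809,648.00, pre-tax earnings = $6,155,742.90.
DCL = total CM / (EBIT − I) = $15,276,390.90 / $6,155,742.90 = 2.4816.
EPS therefore changes by 2.4816 × (-9.6%) = -23.8%.

-23.8%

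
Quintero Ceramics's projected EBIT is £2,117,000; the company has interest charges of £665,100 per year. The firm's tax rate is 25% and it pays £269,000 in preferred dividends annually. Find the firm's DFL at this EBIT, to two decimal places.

1.94

Annual interest charges come to £665,100.00.
Preferred dividends grossed up pre-tax: £269,000 / (1 − 0.25) = £358,666.67.
DFL = EBIT ÷ [EBIT − I − D_p/(1−t)] = £2,117,000 ÷ [£2,117,000 − £665,100.00 − £358,666.67] = £2,117,000 ÷ £1,093,233.33 = 1.9365.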